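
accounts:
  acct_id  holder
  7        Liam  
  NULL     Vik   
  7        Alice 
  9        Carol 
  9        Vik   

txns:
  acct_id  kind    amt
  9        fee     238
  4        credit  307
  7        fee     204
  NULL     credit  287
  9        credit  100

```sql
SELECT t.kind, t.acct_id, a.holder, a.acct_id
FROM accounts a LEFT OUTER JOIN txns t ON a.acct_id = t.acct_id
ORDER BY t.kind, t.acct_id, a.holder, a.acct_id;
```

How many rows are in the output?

LEFT JOIN keeps every row from `accounts`; unmatched rows get NULL for `txns`'s columns.
Matching on a.acct_id = t.acct_id. A NULL in a compared column never satisfies the condition.
- a[0] acct_id=7 → 1 match(es) in t → 1 row(s).
- a[1] acct_id=NULL → no match; kept with NULLs on the t side.
- a[2] acct_id=7 → 1 match(es) in t → 1 row(s).
- a[3] acct_id=9 → 2 match(es) in t → 2 row(s).
- a[4] acct_id=9 → 2 match(es) in t → 2 row(s).
Total: 6 matched + 1 padded = 7 rows.

7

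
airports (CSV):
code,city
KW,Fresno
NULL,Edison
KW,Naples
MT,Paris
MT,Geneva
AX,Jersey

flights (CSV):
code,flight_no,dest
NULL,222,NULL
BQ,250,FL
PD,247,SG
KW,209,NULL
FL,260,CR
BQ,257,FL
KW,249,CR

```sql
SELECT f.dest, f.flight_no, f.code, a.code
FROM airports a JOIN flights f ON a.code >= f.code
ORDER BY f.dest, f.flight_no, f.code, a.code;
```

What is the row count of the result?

INNER JOIN keeps only pairs where the ON condition holds.
Matching on a.code >= f.code. A NULL in a compared column never satisfies the condition.
Matched pairs: 20.
Total: 20 rows.

20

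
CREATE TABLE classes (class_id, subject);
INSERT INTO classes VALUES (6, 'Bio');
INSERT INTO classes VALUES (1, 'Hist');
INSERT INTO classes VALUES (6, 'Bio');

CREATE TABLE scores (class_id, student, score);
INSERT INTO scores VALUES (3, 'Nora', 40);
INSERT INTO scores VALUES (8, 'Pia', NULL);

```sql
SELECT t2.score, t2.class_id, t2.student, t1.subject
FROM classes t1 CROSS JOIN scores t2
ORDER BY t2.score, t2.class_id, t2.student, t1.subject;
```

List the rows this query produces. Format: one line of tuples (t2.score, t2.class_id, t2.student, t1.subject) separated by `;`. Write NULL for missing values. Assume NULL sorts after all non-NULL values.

CROSS JOIN pairs every row of `classes` with every row of `scores`: 3 × 2 = 6 rows.
After projecting and ordering:
t2.score | t2.class_id | t2.student | t1.subject
40 | 3 | Nora | Bio
40 | 3 | Nora | Bio
40 | 3 | Nora | Hist
NULL | 8 | Pia | Bio
NULL | 8 | Pia | Bio
NULL | 8 | Pia | Hist

(40, 3, Nora, Bio); (40, 3, Nora, Bio); (40, 3, Nora, Hist); (NULL, 8, Pia, Bio); (NULL, 8, Pia, Bio); (NULL, 8, Pia, Hist)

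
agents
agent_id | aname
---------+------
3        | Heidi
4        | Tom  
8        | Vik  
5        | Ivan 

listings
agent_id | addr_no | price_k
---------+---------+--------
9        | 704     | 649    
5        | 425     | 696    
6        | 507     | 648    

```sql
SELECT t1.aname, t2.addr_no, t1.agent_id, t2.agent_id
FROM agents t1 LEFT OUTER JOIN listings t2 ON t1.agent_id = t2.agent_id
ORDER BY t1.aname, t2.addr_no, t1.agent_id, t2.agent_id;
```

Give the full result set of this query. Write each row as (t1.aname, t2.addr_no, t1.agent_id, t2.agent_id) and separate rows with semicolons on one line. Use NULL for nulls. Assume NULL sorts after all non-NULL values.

LEFT JOIN keeps every row from `agents`; unmatched rows get NULL for `listings`'s columns.
Matching on t1.agent_id = t2.agent_id.
- t1 (agent_id=3) has no partner → padded with NULL.
- t1 (agent_id=4) has no partner → padded with NULL.
- t1 (agent_id=8) has no partner → padded with NULL.
- t1 (agent_id=5) pairs with 1 row(s) of t2.
After projecting and ordering:
t1.aname | t2.addr_no | t1.agent_id | t2.agent_id
Heidi | NULL | 3 | NULL
Ivan | 425 | 5 | 5
Tom | NULL | 4 | NULL
Vik | NULL | 8 | NULL

(Heidi, NULL, 3, NULL); (Ivan, 425, 5, 5); (Tom, NULL, 4, NULL); (Vik, NULL, 8, NULL)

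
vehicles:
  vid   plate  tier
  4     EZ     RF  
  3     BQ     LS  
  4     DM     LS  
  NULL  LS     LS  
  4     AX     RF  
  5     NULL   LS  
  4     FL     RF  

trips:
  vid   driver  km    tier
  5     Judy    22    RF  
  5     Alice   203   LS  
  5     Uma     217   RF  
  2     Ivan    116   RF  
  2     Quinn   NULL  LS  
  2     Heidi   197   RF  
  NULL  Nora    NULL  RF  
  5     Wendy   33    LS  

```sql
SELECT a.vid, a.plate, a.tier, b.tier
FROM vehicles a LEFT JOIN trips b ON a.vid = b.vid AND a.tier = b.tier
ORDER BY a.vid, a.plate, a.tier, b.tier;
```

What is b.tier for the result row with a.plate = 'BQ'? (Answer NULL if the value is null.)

LEFT JOIN keeps every row from `vehicles`; unmatched rows get NULL for `trips`'s columns.
Matching on a.vid = b.vid AND a.tier = b.tier. A NULL in a compared column never satisfies the condition.
Matched pairs: 2; unmatched a rows kept: 6.

NULL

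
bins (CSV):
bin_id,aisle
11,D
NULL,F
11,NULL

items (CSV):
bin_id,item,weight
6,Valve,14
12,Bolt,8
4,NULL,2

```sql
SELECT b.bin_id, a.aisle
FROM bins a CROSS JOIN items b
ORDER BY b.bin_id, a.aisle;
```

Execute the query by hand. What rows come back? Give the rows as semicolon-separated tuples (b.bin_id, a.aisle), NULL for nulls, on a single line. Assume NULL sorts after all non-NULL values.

(4, D); (4, F); (4, NULL); (6, D); (6, F); (6, NULL); (12, D); (12, F); (12, NULL)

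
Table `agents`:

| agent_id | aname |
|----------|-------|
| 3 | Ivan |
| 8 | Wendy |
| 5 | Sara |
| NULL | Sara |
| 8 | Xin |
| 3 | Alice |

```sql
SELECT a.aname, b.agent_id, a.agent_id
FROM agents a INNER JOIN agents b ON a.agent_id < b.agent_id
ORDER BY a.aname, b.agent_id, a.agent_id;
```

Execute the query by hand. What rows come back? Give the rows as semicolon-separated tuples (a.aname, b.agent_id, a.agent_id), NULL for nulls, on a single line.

INNER JOIN keeps only pairs where the ON condition holds.
Matching on a.agent_id < b.agent_id. A NULL in a compared column never satisfies the condition.
- a (agent_id=3) pairs with 3 row(s) of b.
- a (agent_id=8) has no partner → excluded.
- a (agent_id=5) pairs with 2 row(s) of b.
- a (agent_id=NULL) has no partner → excluded.
- a (agent_id=8) has no partner → excluded.
- a (agent_id=3) pairs with 3 row(s) of b.
After projecting and ordering:
a.aname | b.agent_id | a.agent_id
Alice | 5 | 3
Alice | 8 | 3
Alice | 8 | 3
Ivan | 5 | 3
Ivan | 8 | 3
Ivan | 8 | 3
Sara | 8 | 5
Sara | 8 | 5

(Alice, 5, 3); (Alice, 8, 3); (Alice, 8, 3); (Ivan, 5, 3); (Ivan, 8, 3); (Ivan, 8, 3); (Sara, 8, 5); (Sara, 8, 5)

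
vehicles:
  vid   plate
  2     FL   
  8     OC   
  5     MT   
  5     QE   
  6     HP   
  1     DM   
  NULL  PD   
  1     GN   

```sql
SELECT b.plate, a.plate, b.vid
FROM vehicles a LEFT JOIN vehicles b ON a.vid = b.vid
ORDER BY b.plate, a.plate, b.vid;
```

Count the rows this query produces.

LEFT JOIN keeps every row from `vehicles a`; unmatched rows get NULL for `vehicles b`'s columns.
Matching on a.vid = b.vid. A NULL in a compared column never satisfies the condition.
- vid=2: 1 matching b row(s), so 1 row(s) emitted.
- vid=8: 1 matching b row(s), so 1 row(s) emitted.
- vid=5: 2 matching b row(s), so 2 row(s) emitted.
- vid=5: 2 matching b row(s), so 2 row(s) emitted.
- vid=6: 1 matching b row(s), so 1 row(s) emitted.
- vid=1: 2 matching b row(s), so 2 row(s) emitted.
- vid=NULL: no b row matches, row kept with b columns NULL.
- vid=1: 2 matching b row(s), so 2 row(s) emitted.
Total: 11 matched + 1 padded = 12 rows.

12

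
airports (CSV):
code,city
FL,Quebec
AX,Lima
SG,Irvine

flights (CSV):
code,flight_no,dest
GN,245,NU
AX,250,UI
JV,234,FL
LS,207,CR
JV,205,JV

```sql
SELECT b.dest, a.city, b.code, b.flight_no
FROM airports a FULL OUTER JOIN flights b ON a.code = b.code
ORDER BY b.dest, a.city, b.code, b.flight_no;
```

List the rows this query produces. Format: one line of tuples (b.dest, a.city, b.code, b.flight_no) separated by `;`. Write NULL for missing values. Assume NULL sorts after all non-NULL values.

(CR, NULL, LS, 207); (FL, NULL, JV, 234); (JV, NULL, JV, 205); (NU, NULL, GN, 245); (UI, Lima, AX, 250); (NULL, Irvine, NULL, NULL); (NULL, Quebec, NULL, NULL)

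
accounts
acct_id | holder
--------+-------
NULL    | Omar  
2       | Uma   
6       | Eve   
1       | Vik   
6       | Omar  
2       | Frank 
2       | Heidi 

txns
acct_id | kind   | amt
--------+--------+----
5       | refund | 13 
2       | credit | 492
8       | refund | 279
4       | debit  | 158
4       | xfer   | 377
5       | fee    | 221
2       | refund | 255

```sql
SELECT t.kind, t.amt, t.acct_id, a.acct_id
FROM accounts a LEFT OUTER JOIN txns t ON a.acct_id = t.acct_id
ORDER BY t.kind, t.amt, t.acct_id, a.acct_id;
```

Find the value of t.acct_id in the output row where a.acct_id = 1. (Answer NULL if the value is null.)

NULL

LEFT JOIN keeps every row from `accounts`; unmatched rows get NULL for `txns`'s columns.
Matching on a.acct_id = t.acct_id. A NULL in a compared column never satisfies the condition.
- a (acct_id=NULL) has no partner → padded with NULL.
- a (acct_id=2) pairs with 2 row(s) of t.
- a (acct_id=6) has no partner → padded with NULL.
- a (acct_id=1) has no partner → padded with NULL.
- a (acct_id=6) has no partner → padded with NULL.
- a (acct_id=2) pairs with 2 row(s) of t.
- a (acct_id=2) pairs with 2 row(s) of t.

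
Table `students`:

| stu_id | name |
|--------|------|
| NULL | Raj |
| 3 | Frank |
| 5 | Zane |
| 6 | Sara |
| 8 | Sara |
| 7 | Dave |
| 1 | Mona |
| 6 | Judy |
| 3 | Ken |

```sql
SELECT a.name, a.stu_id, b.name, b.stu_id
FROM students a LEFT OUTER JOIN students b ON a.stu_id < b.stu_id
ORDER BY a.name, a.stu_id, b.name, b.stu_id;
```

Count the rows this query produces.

28

LEFT JOIN keeps every row from `students a`; unmatched rows get NULL for `students b`'s columns.
Matching on a.stu_id < b.stu_id. A NULL in a compared column never satisfies the condition.
- stu_id=NULL: no b row matches, row kept with b columns NULL.
- stu_id=3: 5 matching b row(s), so 5 row(s) emitted.
- stu_id=5: 4 matching b row(s), so 4 row(s) emitted.
- stu_id=6: 2 matching b row(s), so 2 row(s) emitted.
- stu_id=8: no b row matches, row kept with b columns NULL.
- stu_id=7: 1 matching b row(s), so 1 row(s) emitted.
- stu_id=1: 7 matching b row(s), so 7 row(s) emitted.
- stu_id=6: 2 matching b row(s), so 2 row(s) emitted.
- stu_id=3: 5 matching b row(s), so 5 row(s) emitted.
Total: 26 matched + 2 padded = 28 rows.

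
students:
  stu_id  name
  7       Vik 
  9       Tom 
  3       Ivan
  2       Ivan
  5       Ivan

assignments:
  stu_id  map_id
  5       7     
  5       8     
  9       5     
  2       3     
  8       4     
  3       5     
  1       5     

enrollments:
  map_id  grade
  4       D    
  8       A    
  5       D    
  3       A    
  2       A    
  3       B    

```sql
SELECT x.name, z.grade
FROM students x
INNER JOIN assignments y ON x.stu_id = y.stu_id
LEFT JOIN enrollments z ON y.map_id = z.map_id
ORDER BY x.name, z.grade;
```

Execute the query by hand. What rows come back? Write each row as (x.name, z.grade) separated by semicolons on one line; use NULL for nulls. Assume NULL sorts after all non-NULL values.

(Ivan, A); (Ivan, A); (Ivan, B); (Ivan, D); (Ivan, NULL); (Tom, D)

Evaluate left to right. First `students x INNER JOIN assignments y` on stu_id: 5 row(s).
Then LEFT JOIN `enrollments z` on map_id: each of those 5 rows is kept; rows whose y.map_id has no match in z get NULL for z's columns.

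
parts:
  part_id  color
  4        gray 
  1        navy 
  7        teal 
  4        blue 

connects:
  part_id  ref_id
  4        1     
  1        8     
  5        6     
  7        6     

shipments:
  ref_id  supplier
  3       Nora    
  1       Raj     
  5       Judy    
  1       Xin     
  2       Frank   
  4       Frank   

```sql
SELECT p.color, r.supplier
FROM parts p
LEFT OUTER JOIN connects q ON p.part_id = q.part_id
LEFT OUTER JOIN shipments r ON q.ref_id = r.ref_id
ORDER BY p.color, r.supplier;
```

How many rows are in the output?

Step 1 — p LEFT JOIN q on part_id → 4 row(s).
Then LEFT JOIN `shipments r` on ref_id: each of those 4 rows is kept; rows whose q.ref_id has no match in r get NULL for r's columns.
Result: 6 row(s).

6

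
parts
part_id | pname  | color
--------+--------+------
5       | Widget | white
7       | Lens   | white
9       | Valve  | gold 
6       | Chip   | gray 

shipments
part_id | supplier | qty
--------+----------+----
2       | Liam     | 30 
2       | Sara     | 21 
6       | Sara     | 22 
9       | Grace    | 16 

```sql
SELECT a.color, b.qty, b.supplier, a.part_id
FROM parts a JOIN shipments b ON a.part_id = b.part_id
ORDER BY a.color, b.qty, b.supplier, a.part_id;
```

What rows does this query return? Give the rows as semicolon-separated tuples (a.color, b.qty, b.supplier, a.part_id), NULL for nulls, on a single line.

(gold, 16, Grace, 9); (gray, 22, Sara, 6)

INNER JOIN keeps only pairs where the ON condition holds.
Matching on a.part_id = b.part_id.
- a (part_id=5) has no partner → excluded.
- a (part_id=7) has no partner → excluded.
- a (part_id=9) pairs with 1 row(s) of b.
- a (part_id=6) pairs with 1 row(s) of b.
After projecting and ordering:
a.color | b.qty | b.supplier | a.part_id
gold | 16 | Grace | 9
gray | 22 | Sara | 6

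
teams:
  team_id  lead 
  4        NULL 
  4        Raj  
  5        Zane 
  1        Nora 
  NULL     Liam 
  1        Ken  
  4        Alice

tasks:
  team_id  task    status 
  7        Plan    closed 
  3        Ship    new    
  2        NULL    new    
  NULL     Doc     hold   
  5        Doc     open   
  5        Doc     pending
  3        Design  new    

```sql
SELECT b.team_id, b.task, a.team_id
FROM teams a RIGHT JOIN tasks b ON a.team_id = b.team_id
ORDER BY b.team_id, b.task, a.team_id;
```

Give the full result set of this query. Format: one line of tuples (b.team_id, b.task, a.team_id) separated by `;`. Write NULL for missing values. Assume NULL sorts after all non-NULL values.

RIGHT JOIN keeps every row from `tasks`; unmatched rows get NULL for `teams`'s columns.
Matching on a.team_id = b.team_id. A NULL in a compared column never satisfies the condition.
Matched pairs: 2; unmatched b rows kept: 5.

(2, NULL, NULL); (3, Design, NULL); (3, Ship, NULL); (5, Doc, 5); (5, Doc, 5); (7, Plan, NULL); (NULL, Doc, NULL)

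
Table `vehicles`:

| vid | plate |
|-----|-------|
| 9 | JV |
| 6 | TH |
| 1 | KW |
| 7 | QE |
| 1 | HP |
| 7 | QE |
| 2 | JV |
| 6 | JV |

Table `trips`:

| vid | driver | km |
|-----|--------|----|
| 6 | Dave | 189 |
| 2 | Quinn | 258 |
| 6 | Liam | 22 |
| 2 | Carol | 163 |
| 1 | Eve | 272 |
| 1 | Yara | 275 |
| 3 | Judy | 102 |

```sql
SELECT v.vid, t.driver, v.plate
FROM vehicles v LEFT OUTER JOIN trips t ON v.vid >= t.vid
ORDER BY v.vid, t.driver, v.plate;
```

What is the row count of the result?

43

LEFT JOIN keeps every row from `vehicles`; unmatched rows get NULL for `trips`'s columns.
Matching on v.vid >= t.vid.
- v (vid=9) pairs with 7 row(s) of t.
- v (vid=6) pairs with 7 row(s) of t.
- v (vid=1) pairs with 2 row(s) of t.
- v (vid=7) pairs with 7 row(s) of t.
- v (vid=1) pairs with 2 row(s) of t.
- v (vid=7) pairs with 7 row(s) of t.
- v (vid=2) pairs with 4 row(s) of t.
- v (vid=6) pairs with 7 row(s) of t.
Total: 43 rows.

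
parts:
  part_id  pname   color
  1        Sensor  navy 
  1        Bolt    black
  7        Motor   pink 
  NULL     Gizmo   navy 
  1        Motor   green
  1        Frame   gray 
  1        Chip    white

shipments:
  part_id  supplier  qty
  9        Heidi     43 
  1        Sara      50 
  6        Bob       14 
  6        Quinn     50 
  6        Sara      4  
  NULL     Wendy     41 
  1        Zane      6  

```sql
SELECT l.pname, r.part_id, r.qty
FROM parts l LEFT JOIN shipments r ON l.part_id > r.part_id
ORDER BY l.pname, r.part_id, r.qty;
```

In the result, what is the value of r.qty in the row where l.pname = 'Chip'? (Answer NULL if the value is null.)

NULL

LEFT JOIN keeps every row from `parts`; unmatched rows get NULL for `shipments`'s columns.
Matching on l.part_id > r.part_id. A NULL in a compared column never satisfies the condition.
- l row (part_id=1): no match → kept, r columns NULL.
- l row (part_id=1): no match → kept, r columns NULL.
- l row (part_id=7): matches 5 r row(s) → 5 output row(s).
- l row (part_id=NULL): no match → kept, r columns NULL.
- l row (part_id=1): no match → kept, r columns NULL.
- l row (part_id=1): no match → kept, r columns NULL.
- l row (part_id=1): no match → kept, r columns NULL.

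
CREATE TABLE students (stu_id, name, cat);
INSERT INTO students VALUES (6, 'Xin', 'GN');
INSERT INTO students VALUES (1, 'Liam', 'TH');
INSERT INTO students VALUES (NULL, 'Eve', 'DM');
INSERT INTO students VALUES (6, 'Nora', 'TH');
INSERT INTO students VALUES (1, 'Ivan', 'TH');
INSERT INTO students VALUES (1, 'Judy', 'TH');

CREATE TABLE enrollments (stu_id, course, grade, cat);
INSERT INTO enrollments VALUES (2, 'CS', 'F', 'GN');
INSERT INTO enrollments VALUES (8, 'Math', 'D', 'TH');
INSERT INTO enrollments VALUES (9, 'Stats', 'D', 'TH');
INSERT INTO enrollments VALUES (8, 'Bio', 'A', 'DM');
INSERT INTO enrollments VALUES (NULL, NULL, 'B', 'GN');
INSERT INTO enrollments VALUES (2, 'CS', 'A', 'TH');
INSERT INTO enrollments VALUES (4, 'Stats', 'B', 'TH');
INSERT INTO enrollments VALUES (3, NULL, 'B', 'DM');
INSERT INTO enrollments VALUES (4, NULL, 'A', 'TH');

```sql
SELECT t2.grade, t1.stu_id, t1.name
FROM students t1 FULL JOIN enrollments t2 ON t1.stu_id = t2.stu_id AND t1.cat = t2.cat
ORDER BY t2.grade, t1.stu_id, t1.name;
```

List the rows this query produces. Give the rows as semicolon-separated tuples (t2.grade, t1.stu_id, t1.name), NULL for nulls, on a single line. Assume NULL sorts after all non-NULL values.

(A, NULL, NULL); (A, NULL, NULL); (A, NULL, NULL); (B, NULL, NULL); (B, NULL, NULL); (B, NULL, NULL); (D, NULL, NULL); (D, NULL, NULL); (F, NULL, NULL); (NULL, 1, Ivan); (NULL, 1, Judy); (NULL, 1, Liam); (NULL, 6, Nora); (NULL, 6, Xin); (NULL, NULL, Eve)

FULL OUTER JOIN keeps every row from both sides; unmatched rows get NULL for the other side's columns.
Matching on t1.stu_id = t2.stu_id AND t1.cat = t2.cat. A NULL in a compared column never satisfies the condition.
Matched pairs: 0; unmatched t1 rows kept: 6; unmatched t2 rows kept: 9.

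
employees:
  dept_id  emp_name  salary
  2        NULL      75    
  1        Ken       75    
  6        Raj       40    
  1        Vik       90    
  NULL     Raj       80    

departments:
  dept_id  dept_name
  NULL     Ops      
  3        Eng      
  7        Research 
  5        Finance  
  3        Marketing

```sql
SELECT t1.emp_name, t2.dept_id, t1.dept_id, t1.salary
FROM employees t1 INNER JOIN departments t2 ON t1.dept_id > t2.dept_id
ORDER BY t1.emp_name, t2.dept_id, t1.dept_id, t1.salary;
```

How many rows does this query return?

3

INNER JOIN keeps only pairs where the ON condition holds.
Matching on t1.dept_id > t2.dept_id. A NULL in a compared column never satisfies the condition.
- t1[0] dept_id=2 → no match; dropped.
- t1[1] dept_id=1 → no match; dropped.
- t1[2] dept_id=6 → 3 match(es) in t2 → 3 row(s).
- t1[3] dept_id=1 → no match; dropped.
- t1[4] dept_id=NULL → no match; dropped.
Total: 3 rows.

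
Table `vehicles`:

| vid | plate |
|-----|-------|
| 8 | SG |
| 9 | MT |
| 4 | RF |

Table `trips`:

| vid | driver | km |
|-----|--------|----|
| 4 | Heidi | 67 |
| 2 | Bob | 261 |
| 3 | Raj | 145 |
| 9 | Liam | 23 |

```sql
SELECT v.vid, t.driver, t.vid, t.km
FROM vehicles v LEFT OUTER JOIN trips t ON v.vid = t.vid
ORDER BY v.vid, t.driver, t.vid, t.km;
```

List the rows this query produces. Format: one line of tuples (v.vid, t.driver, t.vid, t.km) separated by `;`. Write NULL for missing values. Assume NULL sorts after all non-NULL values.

LEFT JOIN keeps every row from `vehicles`; unmatched rows get NULL for `trips`'s columns.
Matching on v.vid = t.vid.
Matched pairs: 2; unmatched v rows kept: 1.

(4, Heidi, 4, 67); (8, NULL, NULL, NULL); (9, Liam, 9, 23)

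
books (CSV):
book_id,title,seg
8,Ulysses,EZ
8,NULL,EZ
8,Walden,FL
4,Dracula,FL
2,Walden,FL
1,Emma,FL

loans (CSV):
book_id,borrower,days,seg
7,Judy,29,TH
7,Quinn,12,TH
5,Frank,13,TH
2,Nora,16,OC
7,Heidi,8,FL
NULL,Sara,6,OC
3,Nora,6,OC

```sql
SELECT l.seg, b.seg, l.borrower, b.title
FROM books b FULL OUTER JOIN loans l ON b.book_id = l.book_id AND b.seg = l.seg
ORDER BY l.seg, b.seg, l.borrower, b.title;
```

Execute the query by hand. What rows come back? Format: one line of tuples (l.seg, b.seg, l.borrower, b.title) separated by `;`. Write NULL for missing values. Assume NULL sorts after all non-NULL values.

FULL OUTER JOIN keeps every row from both sides; unmatched rows get NULL for the other side's columns.
Matching on b.book_id = l.book_id AND b.seg = l.seg. A NULL in a compared column never satisfies the condition.
- b row (book_id=8, seg=EZ): no match → kept, l columns NULL.
- b row (book_id=8, seg=EZ): no match → kept, l columns NULL.
- b row (book_id=8, seg=FL): no match → kept, l columns NULL.
- b row (book_id=4, seg=FL): no match → kept, l columns NULL.
- b row (book_id=2, seg=FL): no match → kept, l columns NULL.
- b row (book_id=1, seg=FL): no match → kept, l columns NULL.
- 7 row(s) from l found no b partner → padded with NULL.

(FL, NULL, Heidi, NULL); (OC, NULL, Nora, NULL); (OC, NULL, Nora, NULL); (OC, NULL, Sara, NULL); (TH, NULL, Frank, NULL); (TH, NULL, Judy, NULL); (TH, NULL, Quinn, NULL); (NULL, EZ, NULL, Ulysses); (NULL, EZ, NULL, NULL); (NULL, FL, NULL, Dracula); (NULL, FL, NULL, Emma); (NULL, FL, NULL, Walden); (NULL, FL, NULL, Walden)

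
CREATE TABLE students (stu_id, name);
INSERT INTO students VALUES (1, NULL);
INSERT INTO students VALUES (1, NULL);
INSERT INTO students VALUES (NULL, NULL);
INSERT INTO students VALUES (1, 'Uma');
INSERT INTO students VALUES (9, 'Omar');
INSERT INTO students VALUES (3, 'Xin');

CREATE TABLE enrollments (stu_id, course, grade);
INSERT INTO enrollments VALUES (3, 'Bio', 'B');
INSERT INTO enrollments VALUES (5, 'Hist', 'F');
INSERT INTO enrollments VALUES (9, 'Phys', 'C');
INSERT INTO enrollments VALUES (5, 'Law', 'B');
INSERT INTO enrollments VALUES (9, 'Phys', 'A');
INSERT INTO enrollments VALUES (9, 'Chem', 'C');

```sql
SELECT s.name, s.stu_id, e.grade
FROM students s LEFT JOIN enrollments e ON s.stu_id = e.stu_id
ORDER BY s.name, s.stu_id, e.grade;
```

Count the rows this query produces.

LEFT JOIN keeps every row from `students`; unmatched rows get NULL for `enrollments`'s columns.
Matching on s.stu_id = e.stu_id. A NULL in a compared column never satisfies the condition.
Matched pairs: 4; unmatched s rows kept: 4.
Total: 4 matched + 4 padded = 8 rows.

8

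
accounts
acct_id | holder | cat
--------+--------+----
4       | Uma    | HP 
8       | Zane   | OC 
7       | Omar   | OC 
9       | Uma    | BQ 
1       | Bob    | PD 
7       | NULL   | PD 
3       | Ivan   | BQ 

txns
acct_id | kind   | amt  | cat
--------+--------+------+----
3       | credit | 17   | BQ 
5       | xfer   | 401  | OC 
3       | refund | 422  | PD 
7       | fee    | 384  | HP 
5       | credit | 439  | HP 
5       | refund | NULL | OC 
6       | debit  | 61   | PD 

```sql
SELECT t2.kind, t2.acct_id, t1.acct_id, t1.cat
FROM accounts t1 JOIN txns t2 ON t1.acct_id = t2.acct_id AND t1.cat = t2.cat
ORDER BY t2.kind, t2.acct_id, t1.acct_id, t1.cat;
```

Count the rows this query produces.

1

INNER JOIN keeps only pairs where the ON condition holds.
Matching on t1.acct_id = t2.acct_id AND t1.cat = t2.cat.
- t1 (acct_id=4, cat=HP) has no partner → excluded.
- t1 (acct_id=8, cat=OC) has no partner → excluded.
- t1 (acct_id=7, cat=OC) has no partner → excluded.
- t1 (acct_id=9, cat=BQ) has no partner → excluded.
- t1 (acct_id=1, cat=PD) has no partner → excluded.
- t1 (acct_id=7, cat=PD) has no partner → excluded.
- t1 (acct_id=3, cat=BQ) pairs with 1 row(s) of t2.
Total: 1 rows.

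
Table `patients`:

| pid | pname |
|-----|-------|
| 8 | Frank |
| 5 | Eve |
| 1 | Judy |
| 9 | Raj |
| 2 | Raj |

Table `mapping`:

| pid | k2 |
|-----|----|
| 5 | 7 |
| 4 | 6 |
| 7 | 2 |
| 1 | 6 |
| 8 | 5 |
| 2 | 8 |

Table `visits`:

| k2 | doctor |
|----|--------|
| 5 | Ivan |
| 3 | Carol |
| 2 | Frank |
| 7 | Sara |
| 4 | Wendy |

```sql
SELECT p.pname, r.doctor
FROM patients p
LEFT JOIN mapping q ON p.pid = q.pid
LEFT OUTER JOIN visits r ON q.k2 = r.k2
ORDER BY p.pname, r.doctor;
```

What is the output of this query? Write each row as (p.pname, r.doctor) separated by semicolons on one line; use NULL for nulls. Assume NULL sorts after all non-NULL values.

(Eve, Sara); (Frank, Ivan); (Judy, NULL); (Raj, NULL); (Raj, NULL)

Joins associate left-to-right: patients LEFT JOIN mapping on pid gives 5 intermediate row(s).
Then LEFT JOIN `visits r` on k2: each of those 5 rows is kept; rows whose q.k2 has no match in r get NULL for r's columns.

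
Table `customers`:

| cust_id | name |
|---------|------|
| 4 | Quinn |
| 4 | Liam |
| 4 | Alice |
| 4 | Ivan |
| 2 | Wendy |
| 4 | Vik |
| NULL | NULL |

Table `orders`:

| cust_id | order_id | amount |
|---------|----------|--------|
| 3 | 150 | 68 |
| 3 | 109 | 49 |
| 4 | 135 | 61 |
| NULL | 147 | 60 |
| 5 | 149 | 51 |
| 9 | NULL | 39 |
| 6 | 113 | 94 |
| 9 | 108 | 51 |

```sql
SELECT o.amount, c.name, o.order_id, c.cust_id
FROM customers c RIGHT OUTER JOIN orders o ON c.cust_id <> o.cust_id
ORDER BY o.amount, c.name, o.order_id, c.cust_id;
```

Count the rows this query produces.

RIGHT JOIN keeps every row from `orders`; unmatched rows get NULL for `customers`'s columns.
Matching on c.cust_id <> o.cust_id. A NULL in a compared column never satisfies the condition.
- c[0] cust_id=4 → 6 match(es) in o → 6 row(s).
- c[1] cust_id=4 → 6 match(es) in o → 6 row(s).
- c[2] cust_id=4 → 6 match(es) in o → 6 row(s).
- c[3] cust_id=4 → 6 match(es) in o → 6 row(s).
- c[4] cust_id=2 → 7 match(es) in o → 7 row(s).
- c[5] cust_id=4 → 6 match(es) in o → 6 row(s).
- c[6] cust_id=NULL → no match.
- plus 1 unmatched o row(s), each kept with NULL c columns.
Total: 37 matched + 1 padded = 38 rows.

38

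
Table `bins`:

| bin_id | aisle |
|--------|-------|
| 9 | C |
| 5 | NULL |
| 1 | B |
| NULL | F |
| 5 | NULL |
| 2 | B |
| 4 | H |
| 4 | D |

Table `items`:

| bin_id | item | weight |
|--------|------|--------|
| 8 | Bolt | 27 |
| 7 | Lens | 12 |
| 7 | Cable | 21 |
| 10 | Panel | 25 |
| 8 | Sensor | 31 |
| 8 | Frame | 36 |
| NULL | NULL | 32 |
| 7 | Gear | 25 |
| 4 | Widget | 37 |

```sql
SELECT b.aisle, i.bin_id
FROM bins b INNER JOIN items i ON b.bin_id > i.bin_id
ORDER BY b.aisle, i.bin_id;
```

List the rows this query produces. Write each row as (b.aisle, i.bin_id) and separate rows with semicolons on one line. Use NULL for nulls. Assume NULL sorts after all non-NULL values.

INNER JOIN keeps only pairs where the ON condition holds.
Matching on b.bin_id > i.bin_id. A NULL in a compared column never satisfies the condition.
- bin_id=9: 7 matching i row(s), so 7 row(s) emitted.
- bin_id=5: 1 matching i row(s), so 1 row(s) emitted.
- bin_id=1: no matching i row, dropped.
- bin_id=NULL: no matching i row, dropped.
- bin_id=5: 1 matching i row(s), so 1 row(s) emitted.
- bin_id=2: no matching i row, dropped.
- bin_id=4: no matching i row, dropped.
- bin_id=4: no matching i row, dropped.
After projecting and ordering:
b.aisle | i.bin_id
C | 4
C | 7
C | 7
C | 7
C | 8
C | 8
C | 8
NULL | 4
NULL | 4

(C, 4); (C, 7); (C, 7); (C, 7); (C, 8); (C, 8); (C, 8); (NULL, 4); (NULL, 4)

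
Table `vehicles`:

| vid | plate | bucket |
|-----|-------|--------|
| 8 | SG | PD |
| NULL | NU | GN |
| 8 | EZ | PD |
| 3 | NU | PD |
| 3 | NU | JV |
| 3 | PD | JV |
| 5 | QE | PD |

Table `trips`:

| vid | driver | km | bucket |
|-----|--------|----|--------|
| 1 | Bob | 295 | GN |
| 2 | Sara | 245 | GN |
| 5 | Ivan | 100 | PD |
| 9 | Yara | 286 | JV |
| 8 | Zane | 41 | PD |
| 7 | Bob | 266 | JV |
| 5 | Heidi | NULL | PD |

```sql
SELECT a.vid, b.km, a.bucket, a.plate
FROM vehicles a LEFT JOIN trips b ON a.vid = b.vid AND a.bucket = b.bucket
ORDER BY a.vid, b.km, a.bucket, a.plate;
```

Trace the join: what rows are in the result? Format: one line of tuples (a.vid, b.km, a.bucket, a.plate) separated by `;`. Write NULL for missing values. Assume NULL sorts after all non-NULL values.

(3, NULL, JV, NU); (3, NULL, JV, PD); (3, NULL, PD, NU); (5, 100, PD, QE); (5, NULL, PD, QE); (8, 41, PD, EZ); (8, 41, PD, SG); (NULL, NULL, GN, NU)

LEFT JOIN keeps every row from `vehicles`; unmatched rows get NULL for `trips`'s columns.
Matching on a.vid = b.vid AND a.bucket = b.bucket. A NULL in a compared column never satisfies the condition.
- a (vid=8, bucket=PD) pairs with 1 row(s) of b.
- a (vid=NULL, bucket=GN) has no partner → padded with NULL.
- a (vid=8, bucket=PD) pairs with 1 row(s) of b.
- a (vid=3, bucket=PD) has no partner → padded with NULL.
- a (vid=3, bucket=JV) has no partner → padded with NULL.
- a (vid=3, bucket=JV) has no partner → padded with NULL.
- a (vid=5, bucket=PD) pairs with 2 row(s) of b.
After projecting and ordering:
a.vid | b.km | a.bucket | a.plate
3 | NULL | JV | NU
3 | NULL | JV | PD
3 | NULL | PD | NU
5 | 100 | PD | QE
5 | NULL | PD | QE
8 | 41 | PD | EZ
8 | 41 | PD | SG
NULL | NULL | GN | NU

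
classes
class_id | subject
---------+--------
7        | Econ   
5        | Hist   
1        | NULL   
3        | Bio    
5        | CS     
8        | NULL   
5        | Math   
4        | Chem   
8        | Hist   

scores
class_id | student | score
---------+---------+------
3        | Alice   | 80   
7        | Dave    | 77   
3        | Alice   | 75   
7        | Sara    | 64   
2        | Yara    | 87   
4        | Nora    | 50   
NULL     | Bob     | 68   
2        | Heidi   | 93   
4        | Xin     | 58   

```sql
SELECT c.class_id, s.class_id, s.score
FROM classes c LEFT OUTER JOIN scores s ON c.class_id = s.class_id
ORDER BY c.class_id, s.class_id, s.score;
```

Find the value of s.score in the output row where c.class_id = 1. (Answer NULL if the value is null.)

NULL

LEFT JOIN keeps every row from `classes`; unmatched rows get NULL for `scores`'s columns.
Matching on c.class_id = s.class_id. A NULL in a compared column never satisfies the condition.
Matched pairs: 6; unmatched c rows kept: 6.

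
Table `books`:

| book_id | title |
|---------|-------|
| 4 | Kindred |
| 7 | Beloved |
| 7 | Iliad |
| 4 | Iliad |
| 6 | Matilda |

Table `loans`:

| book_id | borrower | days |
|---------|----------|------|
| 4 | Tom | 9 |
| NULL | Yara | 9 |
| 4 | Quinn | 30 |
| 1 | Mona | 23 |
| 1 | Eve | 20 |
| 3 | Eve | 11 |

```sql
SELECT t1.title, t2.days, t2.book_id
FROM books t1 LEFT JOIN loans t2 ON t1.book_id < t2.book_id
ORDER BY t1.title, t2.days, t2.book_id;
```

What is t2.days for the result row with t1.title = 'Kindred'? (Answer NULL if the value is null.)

LEFT JOIN keeps every row from `books`; unmatched rows get NULL for `loans`'s columns.
Matching on t1.book_id < t2.book_id. A NULL in a compared column never satisfies the condition.
- t1[0] book_id=4 → no match; kept with NULLs on the t2 side.
- t1[1] book_id=7 → no match; kept with NULLs on the t2 side.
- t1[2] book_id=7 → no match; kept with NULLs on the t2 side.
- t1[3] book_id=4 → no match; kept with NULLs on the t2 side.
- t1[4] book_id=6 → no match; kept with NULLs on the t2 side.

NULL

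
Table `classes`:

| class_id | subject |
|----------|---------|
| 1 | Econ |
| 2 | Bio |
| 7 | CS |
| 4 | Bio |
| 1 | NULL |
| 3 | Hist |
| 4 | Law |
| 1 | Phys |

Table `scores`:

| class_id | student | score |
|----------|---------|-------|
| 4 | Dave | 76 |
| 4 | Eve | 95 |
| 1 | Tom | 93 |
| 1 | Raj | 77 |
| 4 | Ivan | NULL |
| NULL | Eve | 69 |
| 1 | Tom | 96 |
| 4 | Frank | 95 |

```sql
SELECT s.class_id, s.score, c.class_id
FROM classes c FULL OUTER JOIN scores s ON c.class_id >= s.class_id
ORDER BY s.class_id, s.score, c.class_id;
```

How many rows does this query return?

37

FULL OUTER JOIN keeps every row from both sides; unmatched rows get NULL for the other side's columns.
Matching on c.class_id >= s.class_id. A NULL in a compared column never satisfies the condition.
- c row (class_id=1): matches 3 s row(s) → 3 output row(s).
- c row (class_id=2): matches 3 s row(s) → 3 output row(s).
- c row (class_id=7): matches 7 s row(s) → 7 output row(s).
- c row (class_id=4): matches 7 s row(s) → 7 output row(s).
- c row (class_id=1): matches 3 s row(s) → 3 output row(s).
- c row (class_id=3): matches 3 s row(s) → 3 output row(s).
- c row (class_id=4): matches 7 s row(s) → 7 output row(s).
- c row (class_id=1): matches 3 s row(s) → 3 output row(s).
- plus 1 unmatched s row(s), each kept with NULL c columns.
Total: 36 matched + 1 padded = 37 rows.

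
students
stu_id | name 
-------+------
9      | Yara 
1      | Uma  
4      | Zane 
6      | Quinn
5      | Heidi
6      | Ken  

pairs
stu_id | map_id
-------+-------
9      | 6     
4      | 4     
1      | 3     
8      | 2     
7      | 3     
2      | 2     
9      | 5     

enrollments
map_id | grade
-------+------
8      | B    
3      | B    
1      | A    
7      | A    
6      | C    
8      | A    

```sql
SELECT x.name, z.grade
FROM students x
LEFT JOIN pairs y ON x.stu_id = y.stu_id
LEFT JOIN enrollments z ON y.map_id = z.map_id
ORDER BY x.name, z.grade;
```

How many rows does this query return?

Joins associate left-to-right: students LEFT JOIN pairs on stu_id gives 7 intermediate row(s).
Then LEFT JOIN `enrollments z` on map_id: each of those 7 rows is kept; rows whose y.map_id has no match in z get NULL for z's columns.
Result: 7 row(s).

7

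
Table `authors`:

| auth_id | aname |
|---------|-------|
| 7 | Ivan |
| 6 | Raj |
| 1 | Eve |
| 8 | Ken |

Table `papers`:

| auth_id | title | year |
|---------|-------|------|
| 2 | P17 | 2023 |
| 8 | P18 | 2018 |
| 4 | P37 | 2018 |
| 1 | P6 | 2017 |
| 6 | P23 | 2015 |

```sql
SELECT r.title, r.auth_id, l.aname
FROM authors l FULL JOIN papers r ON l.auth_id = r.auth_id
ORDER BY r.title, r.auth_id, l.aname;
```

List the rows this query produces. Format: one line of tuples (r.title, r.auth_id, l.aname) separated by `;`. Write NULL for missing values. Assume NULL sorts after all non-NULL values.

(P17, 2, NULL); (P18, 8, Ken); (P23, 6, Raj); (P37, 4, NULL); (P6, 1, Eve); (NULL, NULL, Ivan)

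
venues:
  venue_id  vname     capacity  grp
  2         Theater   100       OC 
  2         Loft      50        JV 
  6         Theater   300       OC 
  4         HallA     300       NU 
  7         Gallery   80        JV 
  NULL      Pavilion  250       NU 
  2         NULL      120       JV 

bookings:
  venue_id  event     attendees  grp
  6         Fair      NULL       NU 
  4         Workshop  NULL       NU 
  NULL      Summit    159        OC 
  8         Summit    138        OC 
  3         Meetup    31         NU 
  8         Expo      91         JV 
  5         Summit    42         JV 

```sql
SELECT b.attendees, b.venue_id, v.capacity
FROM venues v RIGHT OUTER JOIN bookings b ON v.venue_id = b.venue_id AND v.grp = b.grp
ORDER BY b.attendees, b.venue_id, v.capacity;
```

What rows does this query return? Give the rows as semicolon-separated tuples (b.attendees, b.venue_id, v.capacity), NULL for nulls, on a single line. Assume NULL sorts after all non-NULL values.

(31, 3, NULL); (42, 5, NULL); (91, 8, NULL); (138, 8, NULL); (159, NULL, NULL); (NULL, 4, 300); (NULL, 6, NULL)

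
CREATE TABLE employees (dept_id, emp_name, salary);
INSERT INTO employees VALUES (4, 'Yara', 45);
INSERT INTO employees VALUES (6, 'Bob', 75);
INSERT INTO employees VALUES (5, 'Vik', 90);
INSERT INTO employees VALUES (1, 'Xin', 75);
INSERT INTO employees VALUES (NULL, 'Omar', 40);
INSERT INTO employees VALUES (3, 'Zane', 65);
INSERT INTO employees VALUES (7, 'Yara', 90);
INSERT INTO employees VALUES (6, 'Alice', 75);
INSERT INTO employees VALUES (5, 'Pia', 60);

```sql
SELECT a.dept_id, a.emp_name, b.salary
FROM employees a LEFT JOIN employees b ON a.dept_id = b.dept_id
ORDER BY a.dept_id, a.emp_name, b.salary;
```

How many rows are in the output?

LEFT JOIN keeps every row from `employees a`; unmatched rows get NULL for `employees b`'s columns.
Matching on a.dept_id = b.dept_id. A NULL in a compared column never satisfies the condition.
- a[0] dept_id=4 → 1 match(es) in b → 1 row(s).
- a[1] dept_id=6 → 2 match(es) in b → 2 row(s).
- a[2] dept_id=5 → 2 match(es) in b → 2 row(s).
- a[3] dept_id=1 → 1 match(es) in b → 1 row(s).
- a[4] dept_id=NULL → no match; kept with NULLs on the b side.
- a[5] dept_id=3 → 1 match(es) in b → 1 row(s).
- a[6] dept_id=7 → 1 match(es) in b → 1 row(s).
- a[7] dept_id=6 → 2 match(es) in b → 2 row(s).
- a[8] dept_id=5 → 2 match(es) in b → 2 row(s).
Total: 12 matched + 1 padded = 13 rows.

13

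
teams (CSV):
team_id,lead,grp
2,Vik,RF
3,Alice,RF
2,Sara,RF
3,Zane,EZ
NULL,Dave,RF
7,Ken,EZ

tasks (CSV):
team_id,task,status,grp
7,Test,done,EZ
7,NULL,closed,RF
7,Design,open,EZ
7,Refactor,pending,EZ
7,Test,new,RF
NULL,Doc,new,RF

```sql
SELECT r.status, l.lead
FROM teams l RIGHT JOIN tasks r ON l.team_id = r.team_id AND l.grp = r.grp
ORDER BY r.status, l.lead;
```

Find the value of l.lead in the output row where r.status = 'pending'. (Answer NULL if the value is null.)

RIGHT JOIN keeps every row from `tasks`; unmatched rows get NULL for `teams`'s columns.
Matching on l.team_id = r.team_id AND l.grp = r.grp. A NULL in a compared column never satisfies the condition.
Matched pairs: 3; unmatched r rows kept: 3.

Ken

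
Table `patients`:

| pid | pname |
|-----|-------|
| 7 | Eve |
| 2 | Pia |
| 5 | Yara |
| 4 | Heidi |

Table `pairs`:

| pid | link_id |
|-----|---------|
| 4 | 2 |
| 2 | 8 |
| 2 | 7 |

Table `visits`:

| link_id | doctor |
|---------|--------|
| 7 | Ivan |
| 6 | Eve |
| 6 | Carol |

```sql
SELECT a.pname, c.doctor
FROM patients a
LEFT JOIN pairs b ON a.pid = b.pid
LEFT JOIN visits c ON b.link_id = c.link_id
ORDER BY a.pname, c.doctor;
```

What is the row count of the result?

5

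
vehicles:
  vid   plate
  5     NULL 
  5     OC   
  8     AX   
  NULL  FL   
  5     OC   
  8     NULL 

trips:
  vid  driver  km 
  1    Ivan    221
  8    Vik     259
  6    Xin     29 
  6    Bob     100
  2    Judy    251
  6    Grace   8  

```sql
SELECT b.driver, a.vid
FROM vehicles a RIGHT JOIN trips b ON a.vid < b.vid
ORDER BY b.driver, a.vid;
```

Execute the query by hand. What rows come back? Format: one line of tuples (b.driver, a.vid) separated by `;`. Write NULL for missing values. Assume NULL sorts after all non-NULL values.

(Bob, 5); (Bob, 5); (Bob, 5); (Grace, 5); (Grace, 5); (Grace, 5); (Ivan, NULL); (Judy, NULL); (Vik, 5); (Vik, 5); (Vik, 5); (Xin, 5); (Xin, 5); (Xin, 5)

RIGHT JOIN keeps every row from `trips`; unmatched rows get NULL for `vehicles`'s columns.
Matching on a.vid < b.vid. A NULL in a compared column never satisfies the condition.
- a[0] vid=5 → 4 match(es) in b → 4 row(s).
- a[1] vid=5 → 4 match(es) in b → 4 row(s).
- a[2] vid=8 → no match.
- a[3] vid=NULL → no match.
- a[4] vid=5 → 4 match(es) in b → 4 row(s).
- a[5] vid=8 → no match.
- 2 row(s) from b found no a partner → padded with NULL.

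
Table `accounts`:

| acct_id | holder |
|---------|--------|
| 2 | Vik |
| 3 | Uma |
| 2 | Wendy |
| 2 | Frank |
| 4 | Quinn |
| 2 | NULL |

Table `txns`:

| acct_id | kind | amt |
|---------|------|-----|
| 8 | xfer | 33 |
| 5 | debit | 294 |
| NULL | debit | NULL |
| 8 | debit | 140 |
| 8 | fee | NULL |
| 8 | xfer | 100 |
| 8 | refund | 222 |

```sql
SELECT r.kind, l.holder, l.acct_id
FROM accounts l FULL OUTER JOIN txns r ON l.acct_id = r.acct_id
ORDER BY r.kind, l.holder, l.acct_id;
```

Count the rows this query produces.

13

FULL OUTER JOIN keeps every row from both sides; unmatched rows get NULL for the other side's columns.
Matching on l.acct_id = r.acct_id. A NULL in a compared column never satisfies the condition.
Matched pairs: 0; unmatched l rows kept: 6; unmatched r rows kept: 7.
Total: 0 matched + 13 padded = 13 rows.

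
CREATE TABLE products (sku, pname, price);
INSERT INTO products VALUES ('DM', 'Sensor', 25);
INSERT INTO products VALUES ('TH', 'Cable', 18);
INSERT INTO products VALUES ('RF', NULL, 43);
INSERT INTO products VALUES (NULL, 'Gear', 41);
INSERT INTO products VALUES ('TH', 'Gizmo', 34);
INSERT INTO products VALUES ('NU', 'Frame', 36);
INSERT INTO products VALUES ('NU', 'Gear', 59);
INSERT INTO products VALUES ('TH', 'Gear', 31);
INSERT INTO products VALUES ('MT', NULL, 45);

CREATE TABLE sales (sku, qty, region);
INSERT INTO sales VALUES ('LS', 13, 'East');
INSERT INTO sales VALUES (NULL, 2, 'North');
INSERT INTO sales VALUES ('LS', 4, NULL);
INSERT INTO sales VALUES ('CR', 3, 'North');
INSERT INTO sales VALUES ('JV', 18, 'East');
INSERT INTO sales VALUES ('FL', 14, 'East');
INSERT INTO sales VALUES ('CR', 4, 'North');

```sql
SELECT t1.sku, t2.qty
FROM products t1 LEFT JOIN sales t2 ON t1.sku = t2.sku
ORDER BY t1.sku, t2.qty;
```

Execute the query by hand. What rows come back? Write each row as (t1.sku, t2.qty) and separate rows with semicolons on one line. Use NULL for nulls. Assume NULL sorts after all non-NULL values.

LEFT JOIN keeps every row from `products`; unmatched rows get NULL for `sales`'s columns.
Matching on t1.sku = t2.sku. A NULL in a compared column never satisfies the condition.
- t1[0] sku=DM → no match; kept with NULLs on the t2 side.
- t1[1] sku=TH → no match; kept with NULLs on the t2 side.
- t1[2] sku=RF → no match; kept with NULLs on the t2 side.
- t1[3] sku=NULL → no match; kept with NULLs on the t2 side.
- t1[4] sku=TH → no match; kept with NULLs on the t2 side.
- t1[5] sku=NU → no match; kept with NULLs on the t2 side.
- t1[6] sku=NU → no match; kept with NULLs on the t2 side.
- t1[7] sku=TH → no match; kept with NULLs on the t2 side.
- t1[8] sku=MT → no match; kept with NULLs on the t2 side.
After projecting and ordering:
t1.sku | t2.qty
DM | NULL
MT | NULL
NU | NULL
NU | NULL
RF | NULL
TH | NULL
TH | NULL
TH | NULL
NULL | NULL

(DM, NULL); (MT, NULL); (NU, NULL); (NU, NULL); (RF, NULL); (TH, NULL); (TH, NULL); (TH, NULL); (NULL, NULL)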